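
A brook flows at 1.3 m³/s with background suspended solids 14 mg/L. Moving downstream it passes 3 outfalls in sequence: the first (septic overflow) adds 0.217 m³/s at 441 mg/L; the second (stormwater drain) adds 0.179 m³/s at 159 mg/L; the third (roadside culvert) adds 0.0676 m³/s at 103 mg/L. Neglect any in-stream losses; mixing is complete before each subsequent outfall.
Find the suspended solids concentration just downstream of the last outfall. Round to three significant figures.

84.7 mg/L

Outfall 1: combined Q = 1.517 m³/s; C = (1.300·14.00 + 0.2170·441.0)/1.517 = 75.08 mg/L.
Outfall 2: combined Q = 1.696 m³/s; C = (1.517·75.08 + 0.1790·159.0)/1.696 = 83.94 mg/L.
Outfall 3: combined Q = 1.764 m³/s; C = (1.696·83.94 + 0.06760·103.0)/1.764 = 84.67 mg/L.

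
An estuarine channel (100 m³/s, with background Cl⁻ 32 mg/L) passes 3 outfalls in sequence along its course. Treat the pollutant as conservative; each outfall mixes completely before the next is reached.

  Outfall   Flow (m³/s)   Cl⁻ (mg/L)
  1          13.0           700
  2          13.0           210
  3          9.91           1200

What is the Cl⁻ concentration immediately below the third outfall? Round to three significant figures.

Below outfall 1: Q → 113.0 m³/s, C = (100.0·32.00 + 13.00·700.0)/113.0 = 108.8 mg/L.
Below outfall 2: Q → 126.0 m³/s, C = (113.0·108.8 + 13.00·210.0)/126.0 = 119.3 mg/L.
Below outfall 3: Q → 135.9 m³/s, C = (126.0·119.3 + 9.910·1200)/135.9 = 198.1 mg/L.

198 mg/L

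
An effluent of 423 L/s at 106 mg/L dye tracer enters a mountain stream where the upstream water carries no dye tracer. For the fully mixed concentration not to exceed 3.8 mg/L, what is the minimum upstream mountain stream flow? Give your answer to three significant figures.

11400 L/s

Set C_mix = 3.8: (Q·0 + 423.0·106.0) / (Q + 423.0) = 3.8
→ Q = 423.0·(106.0 − 3.8)/(3.8 − 0) = 11380 L/s.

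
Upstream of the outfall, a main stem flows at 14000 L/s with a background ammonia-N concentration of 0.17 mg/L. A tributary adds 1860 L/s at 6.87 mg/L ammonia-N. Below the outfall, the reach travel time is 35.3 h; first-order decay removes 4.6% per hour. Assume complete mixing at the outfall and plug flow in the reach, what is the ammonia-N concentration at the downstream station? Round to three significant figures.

0.181 mg/L

Mass balance: C = (14000·0.1700 + 1860·6.870) / 15860 = 15160/15860 = 0.9558 mg/L.
4.6%/h lost → k = −ln(1 − 0.046) = 0.04709 h⁻¹.
After decay, C = 0.9558 × e^(−kt) = 0.9558 × 0.1897 = 0.1813 mg/L.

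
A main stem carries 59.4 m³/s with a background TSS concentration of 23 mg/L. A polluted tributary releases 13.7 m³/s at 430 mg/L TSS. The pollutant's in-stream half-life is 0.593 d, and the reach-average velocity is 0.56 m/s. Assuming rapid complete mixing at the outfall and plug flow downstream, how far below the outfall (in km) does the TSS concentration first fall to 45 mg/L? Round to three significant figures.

After mixing, C = (59.40·23.00 + 13.70·430.0) / 73.10 = 7257/73.10 = 99.28 mg/L.
Half-life 0.593 d → k = ln 2 / 0.593 = 1.169 d⁻¹.
Set 99.28·exp(−k·t) = 45 → t = ln(99.28/45)/k = 58490 s = 16.25 h.
Distance = v·t = 0.56·58490 = 32750 m = 32.75 km.

32.8 km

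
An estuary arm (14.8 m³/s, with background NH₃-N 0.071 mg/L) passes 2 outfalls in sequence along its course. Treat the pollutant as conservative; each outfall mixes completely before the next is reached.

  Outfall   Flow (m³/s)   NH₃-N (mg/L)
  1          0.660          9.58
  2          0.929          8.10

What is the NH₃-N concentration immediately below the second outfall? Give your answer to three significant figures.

Below outfall 1: Q → 15.46 m³/s, C = (14.80·0.07100 + 0.6600·9.580)/15.46 = 0.4769 mg/L.
Below outfall 2: Q → 16.39 m³/s, C = (15.46·0.4769 + 0.9290·8.100)/16.39 = 0.9091 mg/L.

0.909 mg/L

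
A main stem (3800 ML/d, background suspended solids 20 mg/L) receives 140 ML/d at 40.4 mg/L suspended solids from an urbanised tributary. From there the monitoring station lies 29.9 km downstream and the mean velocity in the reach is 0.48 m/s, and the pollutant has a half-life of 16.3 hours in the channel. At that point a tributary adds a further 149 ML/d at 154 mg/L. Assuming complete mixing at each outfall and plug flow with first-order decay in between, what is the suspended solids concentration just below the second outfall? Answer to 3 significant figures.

15.2 mg/L

Mixed concentration C = ΣQC/ΣQ = (3800·20.00 + 140.0·40.40) / 3940 = 81660/3940 = 20.72 mg/L; combined flow 3940 ML/d.
Travel time t = 29.9·1000 / 0.48 = 62290 s = 17.30 h.
Half-life 16.3 h → k = ln 2 / 16.3 = 0.04252 h⁻¹ = 1.021 d⁻¹.
Decay over the reach: 20.72·exp(−kt) = 20.72·0.4791 = 9.930 mg/L.
At the second outfall, C = (3940·9.930 + 149.0·154.0) / (3940 + 149.0) = 15.18 mg/L.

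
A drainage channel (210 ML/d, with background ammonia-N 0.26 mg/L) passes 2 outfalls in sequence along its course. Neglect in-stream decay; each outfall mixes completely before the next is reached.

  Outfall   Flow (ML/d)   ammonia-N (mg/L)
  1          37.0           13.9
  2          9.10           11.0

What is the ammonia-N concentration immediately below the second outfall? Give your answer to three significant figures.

2.61 mg/L

Outfall 1: combined Q = 247.0 ML/d; C = (210.0·0.2600 + 37.00·13.90)/247.0 = 2.303 mg/L.
Outfall 2: combined Q = 256.1 ML/d; C = (247.0·2.303 + 9.100·11.00)/256.1 = 2.612 mg/L.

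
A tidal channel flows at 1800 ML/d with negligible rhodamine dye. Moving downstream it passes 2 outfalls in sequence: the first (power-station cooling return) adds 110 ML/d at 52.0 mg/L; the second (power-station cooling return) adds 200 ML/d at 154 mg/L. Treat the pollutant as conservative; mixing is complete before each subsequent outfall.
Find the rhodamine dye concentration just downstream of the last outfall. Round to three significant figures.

Below outfall 1: Q → 1910 ML/d, C = (1800·0 + 110.0·52.00)/1910 = 2.995 mg/L.
Below outfall 2: Q → 2110 ML/d, C = (1910·2.995 + 200.0·154.0)/2110 = 17.31 mg/L.

17.3 mg/L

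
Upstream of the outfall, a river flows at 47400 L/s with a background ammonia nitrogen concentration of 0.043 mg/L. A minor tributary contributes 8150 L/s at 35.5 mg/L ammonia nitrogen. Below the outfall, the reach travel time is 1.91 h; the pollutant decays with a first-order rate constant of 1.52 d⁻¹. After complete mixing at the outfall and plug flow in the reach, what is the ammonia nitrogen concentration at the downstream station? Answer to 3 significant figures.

4.65 mg/L

Mixed concentration C = ΣQC/ΣQ = (47400·0.04300 + 8150·35.50) / 55550 = 291400/55550 = 5.245 mg/L.
After decay, C = 5.245 × e^(−kt) = 5.245 × 0.8861 = 4.647 mg/L.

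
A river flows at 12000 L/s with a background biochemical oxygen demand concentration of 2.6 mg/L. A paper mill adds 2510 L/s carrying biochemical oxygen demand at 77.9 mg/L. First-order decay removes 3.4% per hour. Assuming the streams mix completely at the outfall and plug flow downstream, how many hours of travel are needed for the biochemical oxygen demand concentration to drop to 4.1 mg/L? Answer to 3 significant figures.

38.7 h

Flow-weighted average: C = (12000·2.600 + 2510·77.90) / 14510 = 226700/14510 = 15.63 mg/L.
3.4%/h lost → k = −ln(1 − 0.034) = 0.03459 h⁻¹.
15.63·exp(−k·t) = 4.1 → t = ln(15.63/4.1)/k = 139200 s = 38.68 h.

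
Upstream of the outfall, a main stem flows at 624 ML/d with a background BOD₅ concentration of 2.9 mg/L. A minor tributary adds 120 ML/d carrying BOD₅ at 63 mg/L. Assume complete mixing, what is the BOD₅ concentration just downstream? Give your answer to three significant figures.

Conservation of mass: C = (624.0·2.900 + 120.0·63.00) / 744.0 = 9370/744.0 = 12.59 mg/L.

12.6 mg/L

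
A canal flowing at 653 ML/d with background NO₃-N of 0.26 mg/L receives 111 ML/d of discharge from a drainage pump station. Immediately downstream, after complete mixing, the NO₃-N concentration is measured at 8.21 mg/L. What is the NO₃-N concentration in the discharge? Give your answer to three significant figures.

55.0 mg/L

Mass balance: 653.0·0.2600 + 111.0·Cₑ = 764.0·8.210
→ Cₑ = (764.0·8.210 − 653.0·0.2600) / 111.0 = 54.98 mg/L.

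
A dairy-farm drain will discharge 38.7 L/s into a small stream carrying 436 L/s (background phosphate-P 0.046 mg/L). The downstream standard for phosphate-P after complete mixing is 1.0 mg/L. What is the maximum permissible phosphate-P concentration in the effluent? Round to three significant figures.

11.7 mg/L

At the limit, (Qr·Cr + Qe·Cₑ)/(Qr + Qe) = 1.0:
Cₑ = (474.7·1.0 − 436.0·0.04600) / 38.70 = 11.75 mg/L.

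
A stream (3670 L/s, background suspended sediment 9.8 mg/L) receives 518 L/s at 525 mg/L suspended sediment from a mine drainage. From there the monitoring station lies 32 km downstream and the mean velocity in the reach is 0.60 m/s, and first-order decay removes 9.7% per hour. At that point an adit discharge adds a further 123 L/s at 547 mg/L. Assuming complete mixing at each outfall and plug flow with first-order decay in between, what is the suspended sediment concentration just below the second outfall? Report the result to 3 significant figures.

31.4 mg/L

Mass balance: C = (3670·9.800 + 518.0·525.0) / 4188 = 307900/4188 = 73.52 mg/L; combined flow 4188 L/s.
Travel time t = 32·1000 / 0.60 = 53330 s = 14.81 h.
9.7%/h lost → k = −ln(1 − 0.097) = 0.1020 h⁻¹.
After decay, C = 73.52 × e^(−kt) = 73.52 × 0.2206 = 16.22 mg/L.
Second outfall: C = (4188·16.22 + 123.0·547.0)/4311 = 31.36 mg/L.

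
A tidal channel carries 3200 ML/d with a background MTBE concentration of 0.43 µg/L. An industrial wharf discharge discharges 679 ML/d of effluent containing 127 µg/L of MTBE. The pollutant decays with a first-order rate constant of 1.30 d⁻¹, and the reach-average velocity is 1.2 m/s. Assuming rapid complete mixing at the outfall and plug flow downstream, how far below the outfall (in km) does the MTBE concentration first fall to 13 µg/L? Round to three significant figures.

44.1 km

Mixed concentration C = ΣQC/ΣQ = (3200·0.4300 + 679.0·127.0) / 3879 = 87610/3879 = 22.59 µg/L.
Set 22.59·exp(−k·t) = 13 → t = ln(22.59/13)/k = 36710 s = 10.20 h.
Distance = v·t = 1.2·36710 = 44050 m = 44.05 km.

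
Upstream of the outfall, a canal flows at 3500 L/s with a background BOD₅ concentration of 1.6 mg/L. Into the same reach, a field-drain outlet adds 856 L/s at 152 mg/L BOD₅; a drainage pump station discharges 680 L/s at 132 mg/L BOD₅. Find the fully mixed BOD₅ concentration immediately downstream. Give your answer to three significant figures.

44.8 mg/L

Mass balance: C = (3500·1.600 + 856.0·152.0 + 680.0·132.0) / 5036 = 225500/5036 = 44.77 mg/L.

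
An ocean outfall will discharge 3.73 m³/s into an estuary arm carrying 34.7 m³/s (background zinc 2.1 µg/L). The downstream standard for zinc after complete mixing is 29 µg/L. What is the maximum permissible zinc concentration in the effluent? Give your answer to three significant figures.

279 µg/L

At the limit, (Qr·Cr + Qe·Cₑ)/(Qr + Qe) = 29:
Cₑ = (38.43·29 − 34.70·2.100) / 3.730 = 279.2 µg/L.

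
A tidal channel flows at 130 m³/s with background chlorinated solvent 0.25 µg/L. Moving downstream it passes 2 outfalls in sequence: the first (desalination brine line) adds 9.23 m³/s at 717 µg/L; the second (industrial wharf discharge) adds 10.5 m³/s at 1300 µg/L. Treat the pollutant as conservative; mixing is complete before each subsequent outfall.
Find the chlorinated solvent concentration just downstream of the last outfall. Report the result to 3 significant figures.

136 µg/L

Outfall 1: combined Q = 139.2 m³/s; C = (130.0·0.2500 + 9.230·717.0)/139.2 = 47.77 µg/L.
Outfall 2: combined Q = 149.7 m³/s; C = (139.2·47.77 + 10.50·1300)/149.7 = 135.6 µg/L.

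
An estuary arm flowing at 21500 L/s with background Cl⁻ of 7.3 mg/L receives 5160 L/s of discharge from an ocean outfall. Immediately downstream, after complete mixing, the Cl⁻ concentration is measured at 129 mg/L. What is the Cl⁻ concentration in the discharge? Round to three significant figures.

636 mg/L

Mass balance: 21500·7.300 + 5160·Cₑ = 26660·129.0
→ Cₑ = (26660·129.0 − 21500·7.300) / 5160 = 636.1 mg/L.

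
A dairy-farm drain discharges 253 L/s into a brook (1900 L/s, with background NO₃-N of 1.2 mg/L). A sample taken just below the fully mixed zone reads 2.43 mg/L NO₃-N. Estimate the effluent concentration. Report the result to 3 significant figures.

11.7 mg/L

Mass balance: 1900·1.200 + 253.0·Cₑ = 2153·2.430
→ Cₑ = (2153·2.430 − 1900·1.200) / 253.0 = 11.67 mg/L.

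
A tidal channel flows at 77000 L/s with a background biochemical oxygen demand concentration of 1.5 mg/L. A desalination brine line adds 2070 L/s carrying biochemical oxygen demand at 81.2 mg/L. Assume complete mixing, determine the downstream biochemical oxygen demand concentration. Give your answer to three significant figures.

Conservation of mass: C = (77000·1.500 + 2070·81.20) / 79070 = 283600/79070 = 3.586 mg/L.

3.59 mg/L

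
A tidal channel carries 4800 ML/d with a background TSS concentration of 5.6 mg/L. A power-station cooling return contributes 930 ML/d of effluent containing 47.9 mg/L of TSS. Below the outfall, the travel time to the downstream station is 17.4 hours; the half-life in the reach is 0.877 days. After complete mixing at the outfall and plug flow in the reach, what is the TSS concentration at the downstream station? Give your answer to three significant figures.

Flow-weighted average: C = (4800·5.600 + 930.0·47.90) / 5730 = 71430/5730 = 12.47 mg/L.
Half-life 0.877 d → k = ln 2 / 0.877 = 0.7904 d⁻¹.
Applying C = C₀e^(−kt): 12.47 × 0.5638 = 7.028 mg/L.

7.03 mg/L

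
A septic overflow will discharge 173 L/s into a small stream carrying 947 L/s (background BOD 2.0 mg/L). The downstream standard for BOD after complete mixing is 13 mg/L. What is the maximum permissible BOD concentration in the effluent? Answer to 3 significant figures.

At the limit, (Qr·Cr + Qe·Cₑ)/(Qr + Qe) = 13:
Cₑ = (1120·13 − 947.0·2.000) / 173.0 = 73.21 mg/L.

73.2 mg/L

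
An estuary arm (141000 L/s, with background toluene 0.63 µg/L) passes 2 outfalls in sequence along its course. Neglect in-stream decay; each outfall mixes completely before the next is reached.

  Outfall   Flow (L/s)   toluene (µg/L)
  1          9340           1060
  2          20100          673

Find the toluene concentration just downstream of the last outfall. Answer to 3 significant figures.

138 µg/L

After outfall 1: Q = 141000 + 9340 = 150300 L/s; C = (141000·0.6300 + 9340·1060)/150300 = 66.44 µg/L.
After outfall 2: Q = 150300 + 20100 = 170400 L/s; C = (150300·66.44 + 20100·673.0)/170400 = 138.0 µg/L.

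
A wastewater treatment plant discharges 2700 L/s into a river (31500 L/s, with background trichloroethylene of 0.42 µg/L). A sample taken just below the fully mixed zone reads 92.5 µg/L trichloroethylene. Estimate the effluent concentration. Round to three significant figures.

Mass balance: 31500·0.4200 + 2700·Cₑ = 34200·92.50
→ Cₑ = (34200·92.50 − 31500·0.4200) / 2700 = 1167 µg/L.

1170 µg/L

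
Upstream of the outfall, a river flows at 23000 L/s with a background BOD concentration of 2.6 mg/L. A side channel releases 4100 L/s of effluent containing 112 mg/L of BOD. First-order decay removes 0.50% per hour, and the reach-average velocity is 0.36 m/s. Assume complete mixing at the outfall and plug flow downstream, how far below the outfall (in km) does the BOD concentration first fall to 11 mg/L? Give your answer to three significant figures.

Mass balance: C = (23000·2.600 + 4100·112.0) / 27100 = 519000/27100 = 19.15 mg/L.
0.50%/h lost → k = −ln(1 − 0.005) = 0.005013 h⁻¹.
Set 19.15·exp(−k·t) = 11 → t = ln(19.15/11)/k = 398200 s = 110.6 h.
Distance = v·t = 0.36·398200 = 143400 m = 143.4 km.

143 km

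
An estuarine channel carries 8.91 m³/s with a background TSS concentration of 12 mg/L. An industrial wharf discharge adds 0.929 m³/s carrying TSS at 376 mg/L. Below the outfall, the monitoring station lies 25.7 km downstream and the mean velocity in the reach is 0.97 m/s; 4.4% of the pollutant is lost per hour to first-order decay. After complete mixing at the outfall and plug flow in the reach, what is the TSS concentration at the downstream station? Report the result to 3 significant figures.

Conservation of mass: C = (8.910·12.00 + 0.9290·376.0) / 9.839 = 456.2/9.839 = 46.37 mg/L.
Travel time t = 25.7·1000 / 0.97 = 26490 s = 7.360 h.
4.4%/h lost → k = −ln(1 − 0.044) = 0.04500 h⁻¹.
Applying C = C₀e^(−kt): 46.37 × 0.7181 = 33.30 mg/L.

33.3 mg/L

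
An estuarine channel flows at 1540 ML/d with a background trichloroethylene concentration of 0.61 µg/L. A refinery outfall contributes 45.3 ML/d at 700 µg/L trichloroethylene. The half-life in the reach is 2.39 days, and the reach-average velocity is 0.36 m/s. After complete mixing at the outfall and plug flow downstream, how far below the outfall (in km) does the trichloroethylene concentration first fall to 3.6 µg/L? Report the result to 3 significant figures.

187 km

Flow-weighted average: C = (1540·0.6100 + 45.30·700.0) / 1585 = 32650/1585 = 20.60 µg/L.
Half-life 2.39 d → k = ln 2 / 2.39 = 0.2900 d⁻¹.
Set 20.60·exp(−k·t) = 3.6 → t = ln(20.60/3.6)/k = 519600 s = 144.3 h.
Distance = v·t = 0.36·519600 = 187100 m = 187.1 km.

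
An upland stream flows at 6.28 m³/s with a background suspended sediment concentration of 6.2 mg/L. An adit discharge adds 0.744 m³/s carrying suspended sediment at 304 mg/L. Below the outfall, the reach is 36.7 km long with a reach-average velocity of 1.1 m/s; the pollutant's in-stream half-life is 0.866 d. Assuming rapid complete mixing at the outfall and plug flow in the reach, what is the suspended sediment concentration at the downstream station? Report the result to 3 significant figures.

Conservation of mass: C = (6.280·6.200 + 0.7440·304.0) / 7.024 = 265.1/7.024 = 37.74 mg/L.
Travel time t = 36.7·1000 / 1.1 = 33360 s = 9.268 h.
Half-life 0.866 d → k = ln 2 / 0.866 = 0.8004 d⁻¹.
After decay, C = 37.74 × e^(−kt) = 37.74 × 0.7341 = 27.71 mg/L.

27.7 mg/L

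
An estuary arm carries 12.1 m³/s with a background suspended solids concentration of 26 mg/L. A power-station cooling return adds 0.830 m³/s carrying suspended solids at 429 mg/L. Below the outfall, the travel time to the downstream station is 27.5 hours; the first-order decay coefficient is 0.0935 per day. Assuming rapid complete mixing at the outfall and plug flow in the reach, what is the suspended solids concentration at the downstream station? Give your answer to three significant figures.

46.6 mg/L

Mass balance: C = (12.10·26.00 + 0.8300·429.0) / 12.93 = 670.7/12.93 = 51.87 mg/L.
Decay over the reach: 51.87·exp(−kt) = 51.87·0.8984 = 46.60 mg/L.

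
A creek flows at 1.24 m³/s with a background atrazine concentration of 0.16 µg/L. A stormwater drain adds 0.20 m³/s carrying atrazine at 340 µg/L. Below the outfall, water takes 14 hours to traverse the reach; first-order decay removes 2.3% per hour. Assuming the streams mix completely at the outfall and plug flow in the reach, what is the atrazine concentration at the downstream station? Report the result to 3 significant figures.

Flow-weighted average: C = (1.240·0.1600 + 0.2000·340.0) / 1.440 = 68.20/1.440 = 47.36 µg/L.
2.3%/h lost → k = −ln(1 − 0.023) = 0.02327 h⁻¹.
First-order decay: C = 47.36·exp(−k·t) = 47.36·0.7220 = 34.19 µg/L.

34.2 µg/L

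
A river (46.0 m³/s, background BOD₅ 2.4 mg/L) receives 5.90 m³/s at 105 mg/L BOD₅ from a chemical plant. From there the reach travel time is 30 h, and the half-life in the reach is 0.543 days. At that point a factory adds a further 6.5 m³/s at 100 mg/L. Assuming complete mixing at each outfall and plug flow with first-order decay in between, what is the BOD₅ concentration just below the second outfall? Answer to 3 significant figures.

13.7 mg/L

Mass balance: C = (46.00·2.400 + 5.900·105.0) / 51.90 = 729.9/51.90 = 14.06 mg/L; combined flow 51.90 m³/s.
Half-life 0.543 d → k = ln 2 / 0.543 = 1.277 d⁻¹.
First-order decay: C = 14.06·exp(−k·t) = 14.06·0.2028 = 2.852 mg/L.
At the second outfall, C = (51.90·2.852 + 6.500·100.0) / (51.90 + 6.500) = 13.66 mg/L.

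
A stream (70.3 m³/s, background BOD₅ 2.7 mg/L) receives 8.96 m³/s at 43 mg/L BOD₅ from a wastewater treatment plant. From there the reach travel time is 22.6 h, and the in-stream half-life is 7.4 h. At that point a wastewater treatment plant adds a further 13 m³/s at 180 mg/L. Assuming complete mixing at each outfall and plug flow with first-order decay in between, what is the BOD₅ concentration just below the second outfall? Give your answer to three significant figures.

26.1 mg/L

Mass balance: C = (70.30·2.700 + 8.960·43.00) / 79.26 = 575.1/79.26 = 7.256 mg/L; combined flow 79.26 m³/s.
Half-life 7.4 h → k = ln 2 / 7.4 = 0.09367 h⁻¹ = 2.248 d⁻¹.
First-order decay: C = 7.256·exp(−k·t) = 7.256·0.1204 = 0.8736 mg/L.
At the second outfall, C = (79.26·0.8736 + 13.00·180.0) / (79.26 + 13.00) = 26.11 mg/L.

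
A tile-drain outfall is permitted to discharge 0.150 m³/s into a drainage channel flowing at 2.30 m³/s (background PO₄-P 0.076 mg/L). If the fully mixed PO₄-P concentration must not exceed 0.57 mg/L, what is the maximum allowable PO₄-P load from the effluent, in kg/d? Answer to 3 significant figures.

106 kg/d

Mass balance at the limit: 2.300·0.07600 + 0.1500·Cₑ = 2.450·0.57 → Cₑ = 8.145 mg/L.
Load = 0.1500 m³/s × 8.145 g/m³ × 86 400 s/d = 105.6 kg/d.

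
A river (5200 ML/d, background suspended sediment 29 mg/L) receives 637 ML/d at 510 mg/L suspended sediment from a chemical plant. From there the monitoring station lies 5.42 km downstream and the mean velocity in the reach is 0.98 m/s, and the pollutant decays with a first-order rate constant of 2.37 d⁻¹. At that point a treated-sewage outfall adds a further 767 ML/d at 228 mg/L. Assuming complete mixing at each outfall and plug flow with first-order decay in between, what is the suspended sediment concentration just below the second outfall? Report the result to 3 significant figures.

Conservation of mass: C = (5200·29.00 + 637.0·510.0) / 5837 = 475700/5837 = 81.49 mg/L; combined flow 5837 ML/d.
Travel time t = 5.42·1000 / 0.98 = 5531 s = 1.536 h.
Applying C = C₀e^(−kt): 81.49 × 0.8592 = 70.02 mg/L.
Second outfall: C = (5837·70.02 + 767.0·228.0)/6604 = 88.37 mg/L.

88.4 mg/L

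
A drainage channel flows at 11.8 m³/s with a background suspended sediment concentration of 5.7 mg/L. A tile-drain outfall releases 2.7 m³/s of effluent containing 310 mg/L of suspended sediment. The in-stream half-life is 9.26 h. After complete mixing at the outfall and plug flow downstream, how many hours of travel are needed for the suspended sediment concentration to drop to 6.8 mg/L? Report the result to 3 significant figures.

29.6 h

Mixed concentration C = ΣQC/ΣQ = (11.80·5.700 + 2.700·310.0) / 14.50 = 904.3/14.50 = 62.36 mg/L.
Half-life 9.26 h → k = ln 2 / 9.26 = 0.07485 h⁻¹ = 1.796 d⁻¹.
62.36·exp(−k·t) = 6.8 → t = ln(62.36/6.8)/k = 106600 s = 29.60 h.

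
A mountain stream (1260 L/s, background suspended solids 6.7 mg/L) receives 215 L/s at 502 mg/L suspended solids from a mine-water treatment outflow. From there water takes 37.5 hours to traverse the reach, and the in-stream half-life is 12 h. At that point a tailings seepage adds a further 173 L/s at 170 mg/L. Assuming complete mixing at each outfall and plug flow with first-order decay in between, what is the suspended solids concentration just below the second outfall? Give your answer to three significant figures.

25.9 mg/L

Conservation of mass: C = (1260·6.700 + 215.0·502.0) / 1475 = 116400/1475 = 78.90 mg/L; combined flow 1475 L/s.
Half-life 12 h → k = ln 2 / 12 = 0.05776 h⁻¹ = 1.386 d⁻¹.
After decay, C = 78.90 × e^(−kt) = 78.90 × 0.1146 = 9.044 mg/L.
At the second outfall, C = (1475·9.044 + 173.0·170.0) / (1475 + 173.0) = 25.94 mg/L.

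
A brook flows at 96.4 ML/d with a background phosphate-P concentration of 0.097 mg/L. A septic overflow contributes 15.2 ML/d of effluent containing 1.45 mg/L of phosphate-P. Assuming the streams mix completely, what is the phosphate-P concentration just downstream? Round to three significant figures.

0.281 mg/L

Mass balance: C = (96.40·0.09700 + 15.20·1.450) / 111.6 = 31.39/111.6 = 0.2813 mg/L.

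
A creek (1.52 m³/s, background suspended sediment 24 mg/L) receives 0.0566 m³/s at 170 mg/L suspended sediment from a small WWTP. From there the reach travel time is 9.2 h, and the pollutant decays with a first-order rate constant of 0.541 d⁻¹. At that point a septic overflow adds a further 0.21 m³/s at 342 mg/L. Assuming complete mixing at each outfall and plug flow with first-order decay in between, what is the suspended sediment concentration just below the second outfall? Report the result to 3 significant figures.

61.2 mg/L

Mixed concentration C = ΣQC/ΣQ = (1.520·24.00 + 0.05660·170.0) / 1.577 = 46.10/1.577 = 29.24 mg/L; combined flow 1.577 m³/s.
Decay over the reach: 29.24·exp(−kt) = 29.24·0.8127 = 23.76 mg/L.
At the second outfall, C = (1.577·23.76 + 0.2100·342.0) / (1.577 + 0.2100) = 61.17 mg/L.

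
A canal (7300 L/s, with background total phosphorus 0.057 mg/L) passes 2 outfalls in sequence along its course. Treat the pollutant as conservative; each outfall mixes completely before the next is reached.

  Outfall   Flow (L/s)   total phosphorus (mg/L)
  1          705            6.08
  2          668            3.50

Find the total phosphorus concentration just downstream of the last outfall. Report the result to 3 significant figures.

0.812 mg/L

Outfall 1: combined Q = 8005 L/s; C = (7300·0.05700 + 705.0·6.080)/8005 = 0.5874 mg/L.
Outfall 2: combined Q = 8673 L/s; C = (8005·0.5874 + 668.0·3.500)/8673 = 0.8118 mg/L.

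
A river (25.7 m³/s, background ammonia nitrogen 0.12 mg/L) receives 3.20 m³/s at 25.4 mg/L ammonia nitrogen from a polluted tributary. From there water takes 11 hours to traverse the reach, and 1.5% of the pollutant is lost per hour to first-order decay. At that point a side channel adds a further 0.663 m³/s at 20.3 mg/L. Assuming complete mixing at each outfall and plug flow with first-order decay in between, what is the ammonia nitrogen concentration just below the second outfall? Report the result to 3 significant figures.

Conservation of mass: C = (25.70·0.1200 + 3.200·25.40) / 28.90 = 84.36/28.90 = 2.919 mg/L; combined flow 28.90 m³/s.
1.5%/h lost → k = −ln(1 − 0.015) = 0.01511 h⁻¹.
After decay, C = 2.919 × e^(−kt) = 2.919 × 0.8468 = 2.472 mg/L.
Second outfall: C = (28.90·2.472 + 0.6630·20.30)/29.56 = 2.872 mg/L.

2.87 mg/L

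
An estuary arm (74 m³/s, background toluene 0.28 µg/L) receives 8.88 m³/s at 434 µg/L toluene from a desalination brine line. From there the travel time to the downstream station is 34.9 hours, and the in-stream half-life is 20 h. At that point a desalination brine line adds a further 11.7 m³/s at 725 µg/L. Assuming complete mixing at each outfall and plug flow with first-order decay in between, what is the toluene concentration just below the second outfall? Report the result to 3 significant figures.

102 µg/L

Mass balance: C = (74.00·0.2800 + 8.880·434.0) / 82.88 = 3875/82.88 = 46.75 µg/L; combined flow 82.88 m³/s.
Half-life 20 h → k = ln 2 / 20 = 0.03466 h⁻¹ = 0.8318 d⁻¹.
Applying C = C₀e^(−kt): 46.75 × 0.2983 = 13.95 µg/L.
Second outfall: C = (82.88·13.95 + 11.70·725.0)/94.58 = 101.9 µg/L.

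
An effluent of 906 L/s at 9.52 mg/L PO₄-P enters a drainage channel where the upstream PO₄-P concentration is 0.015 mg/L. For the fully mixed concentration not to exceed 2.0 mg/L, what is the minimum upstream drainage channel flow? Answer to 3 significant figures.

Set C_mix = 2.0: (Q·0.01500 + 906.0·9.520) / (Q + 906.0) = 2.0
→ Q = 906.0·(9.520 − 2.0)/(2.0 − 0.01500) = 3432 L/s.

3430 L/s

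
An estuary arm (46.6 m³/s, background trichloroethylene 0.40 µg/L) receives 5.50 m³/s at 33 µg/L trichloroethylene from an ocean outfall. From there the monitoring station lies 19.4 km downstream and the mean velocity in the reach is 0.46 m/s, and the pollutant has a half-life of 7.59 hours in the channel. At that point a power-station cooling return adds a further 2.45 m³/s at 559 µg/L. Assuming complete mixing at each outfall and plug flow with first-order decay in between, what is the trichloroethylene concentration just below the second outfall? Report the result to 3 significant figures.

Mass balance: C = (46.60·0.4000 + 5.500·33.00) / 52.10 = 200.1/52.10 = 3.841 µg/L; combined flow 52.10 m³/s.
Travel time t = 19.4·1000 / 0.46 = 42170 s = 11.71 h.
Half-life 7.59 h → k = ln 2 / 7.59 = 0.09132 h⁻¹ = 2.192 d⁻¹.
Decay over the reach: 3.841·exp(−kt) = 3.841·0.3431 = 1.318 µg/L.
Second outfall: C = (52.10·1.318 + 2.450·559.0)/54.55 = 26.36 µg/L.

26.4 µg/L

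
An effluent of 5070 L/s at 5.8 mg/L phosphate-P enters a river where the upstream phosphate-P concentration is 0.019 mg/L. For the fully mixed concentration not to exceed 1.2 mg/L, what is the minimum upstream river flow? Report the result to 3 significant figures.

19700 L/s

Set C_mix = 1.2: (Q·0.01900 + 5070·5.800) / (Q + 5070) = 1.2
→ Q = 5070·(5.800 − 1.2)/(1.2 − 0.01900) = 19750 L/s.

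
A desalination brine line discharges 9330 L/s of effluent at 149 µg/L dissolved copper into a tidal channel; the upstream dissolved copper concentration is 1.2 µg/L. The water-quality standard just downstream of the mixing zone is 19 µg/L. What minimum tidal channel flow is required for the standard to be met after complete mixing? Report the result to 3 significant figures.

Set C_mix = 19: (Q·1.200 + 9330·149.0) / (Q + 9330) = 19
→ Q = 9330·(149.0 − 19)/(19 − 1.200) = 68140 L/s.

68100 L/s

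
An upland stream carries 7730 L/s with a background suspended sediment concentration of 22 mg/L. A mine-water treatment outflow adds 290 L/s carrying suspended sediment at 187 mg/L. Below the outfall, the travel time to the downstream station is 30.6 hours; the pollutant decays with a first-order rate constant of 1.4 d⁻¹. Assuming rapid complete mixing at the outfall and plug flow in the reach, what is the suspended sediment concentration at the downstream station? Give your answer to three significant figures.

After mixing, C = (7730·22.00 + 290.0·187.0) / 8020 = 224300/8020 = 27.97 mg/L.
Applying C = C₀e^(−kt): 27.97 × 0.1678 = 4.693 mg/L.

4.69 mg/L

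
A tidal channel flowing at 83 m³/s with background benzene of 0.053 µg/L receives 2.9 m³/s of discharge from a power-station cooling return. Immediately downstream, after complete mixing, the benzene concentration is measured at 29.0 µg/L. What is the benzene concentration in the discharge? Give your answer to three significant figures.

Mass balance: 83.00·0.05300 + 2.900·Cₑ = 85.90·29.00
→ Cₑ = (85.90·29.00 − 83.00·0.05300) / 2.900 = 857.5 µg/L.

857 µg/L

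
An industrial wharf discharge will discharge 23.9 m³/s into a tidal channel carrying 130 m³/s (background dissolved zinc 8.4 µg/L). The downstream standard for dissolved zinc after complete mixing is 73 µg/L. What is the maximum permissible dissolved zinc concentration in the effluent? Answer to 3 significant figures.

At the limit, (Qr·Cr + Qe·Cₑ)/(Qr + Qe) = 73:
Cₑ = (153.9·73 − 130.0·8.400) / 23.90 = 424.4 µg/L.

424 µg/L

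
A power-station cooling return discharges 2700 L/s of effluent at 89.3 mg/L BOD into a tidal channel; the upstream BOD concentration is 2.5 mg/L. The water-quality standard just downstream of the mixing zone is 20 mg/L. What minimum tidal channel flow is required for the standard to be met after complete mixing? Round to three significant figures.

Set C_mix = 20: (Q·2.500 + 2700·89.30) / (Q + 2700) = 20
→ Q = 2700·(89.30 − 20)/(20 − 2.500) = 10690 L/s.

10700 L/s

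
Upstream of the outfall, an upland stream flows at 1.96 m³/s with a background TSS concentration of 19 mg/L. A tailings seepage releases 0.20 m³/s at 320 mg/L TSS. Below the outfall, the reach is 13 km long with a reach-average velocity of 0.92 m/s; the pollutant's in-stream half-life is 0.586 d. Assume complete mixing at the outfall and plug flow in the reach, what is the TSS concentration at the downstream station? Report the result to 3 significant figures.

38.6 mg/L

Mixed concentration C = ΣQC/ΣQ = (1.960·19.00 + 0.2000·320.0) / 2.160 = 101.2/2.160 = 46.87 mg/L.
Travel time t = 13·1000 / 0.92 = 14130 s = 3.925 h.
Half-life 0.586 d → k = ln 2 / 0.586 = 1.183 d⁻¹.
Applying C = C₀e^(−kt): 46.87 × 0.8241 = 38.63 mg/L.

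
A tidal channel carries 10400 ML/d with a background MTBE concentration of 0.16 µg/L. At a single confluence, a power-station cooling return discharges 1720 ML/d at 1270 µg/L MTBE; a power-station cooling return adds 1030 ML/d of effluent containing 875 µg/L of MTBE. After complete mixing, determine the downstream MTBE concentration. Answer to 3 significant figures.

235 µg/L

Mass balance: C = (10400·0.1600 + 1720·1270 + 1030·875.0) / 13150 = 3087000/13150 = 234.8 µg/L.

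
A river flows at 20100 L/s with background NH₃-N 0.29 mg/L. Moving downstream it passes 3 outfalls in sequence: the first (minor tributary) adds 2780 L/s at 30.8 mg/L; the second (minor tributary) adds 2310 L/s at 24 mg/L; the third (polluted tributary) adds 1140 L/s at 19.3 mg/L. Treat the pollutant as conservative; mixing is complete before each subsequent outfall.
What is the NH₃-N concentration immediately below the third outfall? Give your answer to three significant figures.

Outfall 1: combined Q = 22880 L/s; C = (20100·0.2900 + 2780·30.80)/22880 = 3.997 mg/L.
Outfall 2: combined Q = 25190 L/s; C = (22880·3.997 + 2310·24.00)/25190 = 5.831 mg/L.
Outfall 3: combined Q = 26330 L/s; C = (25190·5.831 + 1140·19.30)/26330 = 6.415 mg/L.

6.41 mg/L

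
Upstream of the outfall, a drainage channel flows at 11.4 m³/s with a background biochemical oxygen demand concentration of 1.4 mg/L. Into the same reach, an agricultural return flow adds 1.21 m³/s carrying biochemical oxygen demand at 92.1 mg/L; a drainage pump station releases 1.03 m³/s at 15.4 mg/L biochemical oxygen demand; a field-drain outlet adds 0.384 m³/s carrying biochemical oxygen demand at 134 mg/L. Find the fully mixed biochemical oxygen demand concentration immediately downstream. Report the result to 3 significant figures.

Mass balance: C = (11.40·1.400 + 1.210·92.10 + 1.030·15.40 + 0.3840·134.0) / 14.02 = 194.7/14.02 = 13.88 mg/L.

13.9 mg/L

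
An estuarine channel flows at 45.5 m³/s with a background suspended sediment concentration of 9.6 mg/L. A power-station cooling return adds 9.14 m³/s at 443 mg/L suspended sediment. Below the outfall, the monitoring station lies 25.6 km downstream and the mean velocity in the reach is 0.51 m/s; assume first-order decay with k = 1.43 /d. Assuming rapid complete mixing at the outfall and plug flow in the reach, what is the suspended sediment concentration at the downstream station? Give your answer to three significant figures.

Conservation of mass: C = (45.50·9.600 + 9.140·443.0) / 54.64 = 4486/54.64 = 82.10 mg/L.
Travel time t = 25.6·1000 / 0.51 = 50200 s = 13.94 h.
Decay over the reach: 82.10·exp(−kt) = 82.10·0.4357 = 35.77 mg/L.

35.8 mg/L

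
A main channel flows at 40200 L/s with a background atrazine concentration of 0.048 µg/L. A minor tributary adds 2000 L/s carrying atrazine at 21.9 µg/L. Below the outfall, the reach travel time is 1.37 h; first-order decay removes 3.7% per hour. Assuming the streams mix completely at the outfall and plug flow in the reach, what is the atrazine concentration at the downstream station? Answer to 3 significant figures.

1.03 µg/L

Conservation of mass: C = (40200·0.04800 + 2000·21.90) / 42200 = 45730/42200 = 1.084 µg/L.
3.7%/h lost → k = −ln(1 − 0.037) = 0.03770 h⁻¹.
First-order decay: C = 1.084·exp(−k·t) = 1.084·0.9497 = 1.029 µg/L.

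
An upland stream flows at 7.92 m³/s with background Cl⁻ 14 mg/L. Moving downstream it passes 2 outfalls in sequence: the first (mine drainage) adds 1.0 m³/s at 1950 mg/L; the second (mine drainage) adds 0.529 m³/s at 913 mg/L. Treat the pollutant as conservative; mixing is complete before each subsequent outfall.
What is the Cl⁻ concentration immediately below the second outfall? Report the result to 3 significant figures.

269 mg/L

Below outfall 1: Q → 8.920 m³/s, C = (7.920·14.00 + 1.000·1950)/8.920 = 231.0 mg/L.
Below outfall 2: Q → 9.449 m³/s, C = (8.920·231.0 + 0.5290·913.0)/9.449 = 269.2 mg/L.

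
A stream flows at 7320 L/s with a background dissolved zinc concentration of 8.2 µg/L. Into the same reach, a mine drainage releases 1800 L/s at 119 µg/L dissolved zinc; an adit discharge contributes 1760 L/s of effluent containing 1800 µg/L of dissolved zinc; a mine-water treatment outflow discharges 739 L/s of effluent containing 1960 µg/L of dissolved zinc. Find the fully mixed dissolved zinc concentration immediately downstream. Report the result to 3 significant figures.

Mixed concentration C = ΣQC/ΣQ = (7320·8.200 + 1800·119.0 + 1760·1800 + 739.0·1960) / 11620 = 4891000/11620 = 420.9 µg/L.

421 µg/L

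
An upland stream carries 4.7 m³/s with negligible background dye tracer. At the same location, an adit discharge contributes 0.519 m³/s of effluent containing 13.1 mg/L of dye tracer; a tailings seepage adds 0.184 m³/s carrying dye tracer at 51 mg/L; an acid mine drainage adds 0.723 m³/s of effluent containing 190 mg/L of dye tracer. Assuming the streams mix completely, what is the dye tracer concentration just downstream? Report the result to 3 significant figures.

Mass balance: C = (4.700·0 + 0.5190·13.10 + 0.1840·51.00 + 0.7230·190.0) / 6.126 = 153.6/6.126 = 25.07 mg/L.

25.1 mg/L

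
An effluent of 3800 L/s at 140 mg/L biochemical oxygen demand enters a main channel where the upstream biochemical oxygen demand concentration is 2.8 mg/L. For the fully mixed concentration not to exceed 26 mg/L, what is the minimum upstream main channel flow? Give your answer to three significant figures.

18700 L/s

Set C_mix = 26: (Q·2.800 + 3800·140.0) / (Q + 3800) = 26
→ Q = 3800·(140.0 − 26)/(26 − 2.800) = 18670 L/s.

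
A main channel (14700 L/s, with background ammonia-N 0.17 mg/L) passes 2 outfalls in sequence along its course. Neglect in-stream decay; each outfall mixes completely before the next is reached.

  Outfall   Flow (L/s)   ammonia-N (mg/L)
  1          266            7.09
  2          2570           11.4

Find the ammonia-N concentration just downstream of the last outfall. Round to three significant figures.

1.92 mg/L

Outfall 1: combined Q = 14970 L/s; C = (14700·0.1700 + 266.0·7.090)/14970 = 0.2930 mg/L.
Outfall 2: combined Q = 17540 L/s; C = (14970·0.2930 + 2570·11.40)/17540 = 1.921 mg/L.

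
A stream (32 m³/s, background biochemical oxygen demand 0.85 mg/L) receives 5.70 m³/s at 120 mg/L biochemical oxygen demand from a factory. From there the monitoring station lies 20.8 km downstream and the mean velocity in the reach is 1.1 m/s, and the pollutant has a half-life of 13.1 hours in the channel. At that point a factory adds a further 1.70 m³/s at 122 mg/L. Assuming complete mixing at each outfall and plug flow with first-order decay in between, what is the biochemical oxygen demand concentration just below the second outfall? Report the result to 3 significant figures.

Mass balance: C = (32.00·0.8500 + 5.700·120.0) / 37.70 = 711.2/37.70 = 18.86 mg/L; combined flow 37.70 m³/s.
Travel time t = 20.8·1000 / 1.1 = 18910 s = 5.253 h.
Half-life 13.1 h → k = ln 2 / 13.1 = 0.05291 h⁻¹ = 1.270 d⁻¹.
After decay, C = 18.86 × e^(−kt) = 18.86 × 0.7574 = 14.29 mg/L.
At the second outfall, C = (37.70·14.29 + 1.700·122.0) / (37.70 + 1.700) = 18.93 mg/L.

18.9 mg/L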